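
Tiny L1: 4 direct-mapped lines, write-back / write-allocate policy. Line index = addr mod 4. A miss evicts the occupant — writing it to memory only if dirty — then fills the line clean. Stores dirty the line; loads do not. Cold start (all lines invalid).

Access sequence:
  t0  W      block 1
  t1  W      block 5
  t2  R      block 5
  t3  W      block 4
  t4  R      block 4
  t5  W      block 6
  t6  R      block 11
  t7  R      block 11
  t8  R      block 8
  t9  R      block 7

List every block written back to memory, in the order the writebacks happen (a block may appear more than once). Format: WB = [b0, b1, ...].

WB = [1, 4]

0: W B1 -> L1 miss  d=D]
1: W B5 -> L1 miss wb->B1  d=D]
2: R B5 -> L1 hit  d=D]
3: W B4 -> L0 miss  d=D]
4: R B4 -> L0 hit  d=D]
5: W B6 -> L2 miss  d=D]
6: R B11 -> L3 miss  d=-]
7: R B11 -> L3 hit  d=-]
8: R B8 -> L0 miss wb->B4  d=-]
9: R B7 -> L3 miss  d=-]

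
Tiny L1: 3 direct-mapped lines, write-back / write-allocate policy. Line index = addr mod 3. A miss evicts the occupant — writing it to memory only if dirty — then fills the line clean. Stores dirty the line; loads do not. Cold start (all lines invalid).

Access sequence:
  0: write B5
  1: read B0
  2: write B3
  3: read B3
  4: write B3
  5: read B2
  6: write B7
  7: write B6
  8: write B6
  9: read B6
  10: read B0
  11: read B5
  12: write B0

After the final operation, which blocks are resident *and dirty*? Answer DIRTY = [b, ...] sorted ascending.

0: W B5 → L2 miss [D]
1: R B0 → L0 miss [-]
2: W B3 → L0 miss [D]
3: R B3 → L0 hit [D]
4: W B3 → L0 hit [D]
5: R B2 → L2 miss wb→B5 [-]
6: W B7 → L1 miss [D]
7: W B6 → L0 miss wb→B3 [D]
8: W B6 → L0 hit [D]
9: R B6 → L0 hit [D]
10: R B0 → L0 miss wb→B6 [-]
11: R B5 → L2 miss [-]
12: W B0 → L0 hit [D]

DIRTY = [0, 7]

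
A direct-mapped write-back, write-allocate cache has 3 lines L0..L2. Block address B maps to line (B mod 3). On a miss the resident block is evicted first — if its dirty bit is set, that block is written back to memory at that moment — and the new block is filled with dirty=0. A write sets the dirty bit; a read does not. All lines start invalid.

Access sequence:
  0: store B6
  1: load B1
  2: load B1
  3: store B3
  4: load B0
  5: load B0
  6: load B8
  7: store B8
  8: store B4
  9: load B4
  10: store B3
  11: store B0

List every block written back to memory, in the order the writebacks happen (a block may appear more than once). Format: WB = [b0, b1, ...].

0: W B6 -> L0 miss  d=D]
1: R B1 -> L1 miss  d=-]
2: R B1 -> L1 hit  d=-]
3: W B3 -> L0 miss wb->B6  d=D]
4: R B0 -> L0 miss wb->B3  d=-]
5: R B0 -> L0 hit  d=-]
6: R B8 -> L2 miss  d=-]
7: W B8 -> L2 hit  d=D]
8: W B4 -> L1 miss  d=D]
9: R B4 -> L1 hit  d=D]
10: W B3 -> L0 miss  d=D]
11: W B0 -> L0 miss wb->B3  d=D]

WB = [6, 3, 3]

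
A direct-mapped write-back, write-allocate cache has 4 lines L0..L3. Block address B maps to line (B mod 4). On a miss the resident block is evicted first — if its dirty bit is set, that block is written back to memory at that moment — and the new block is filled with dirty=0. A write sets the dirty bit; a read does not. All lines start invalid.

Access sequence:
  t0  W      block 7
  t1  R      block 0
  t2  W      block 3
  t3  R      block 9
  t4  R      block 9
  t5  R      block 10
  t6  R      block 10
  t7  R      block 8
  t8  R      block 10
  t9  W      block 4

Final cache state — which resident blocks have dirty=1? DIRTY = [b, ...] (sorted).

DIRTY = [3, 4]

0: W B7 → L3 miss [D]
1: R B0 → L0 miss [-]
2: W B3 → L3 miss wb→B7 [D]
3: R B9 → L1 miss [-]
4: R B9 → L1 hit [-]
5: R B10 → L2 miss [-]
6: R B10 → L2 hit [-]
7: R B8 → L0 miss [-]
8: R B10 → L2 hit [-]
9: W B4 → L0 miss [D]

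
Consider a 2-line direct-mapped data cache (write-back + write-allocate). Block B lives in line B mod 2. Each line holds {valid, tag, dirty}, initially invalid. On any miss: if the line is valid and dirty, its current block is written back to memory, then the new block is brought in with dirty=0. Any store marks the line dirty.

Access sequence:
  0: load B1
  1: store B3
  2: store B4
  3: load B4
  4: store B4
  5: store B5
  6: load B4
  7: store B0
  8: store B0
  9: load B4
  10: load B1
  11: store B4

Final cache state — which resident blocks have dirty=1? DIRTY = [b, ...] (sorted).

0: R B1 → L1 miss [-]
1: W B3 → L1 miss [D]
2: W B4 → L0 miss [D]
3: R B4 → L0 hit [D]
4: W B4 → L0 hit [D]
5: W B5 → L1 miss wb→B3 [D]
6: R B4 → L0 hit [D]
7: W B0 → L0 miss wb→B4 [D]
8: W B0 → L0 hit [D]
9: R B4 → L0 miss wb→B0 [-]
10: R B1 → L1 miss wb→B5 [-]
11: W B4 → L0 hit [D]

DIRTY = [4]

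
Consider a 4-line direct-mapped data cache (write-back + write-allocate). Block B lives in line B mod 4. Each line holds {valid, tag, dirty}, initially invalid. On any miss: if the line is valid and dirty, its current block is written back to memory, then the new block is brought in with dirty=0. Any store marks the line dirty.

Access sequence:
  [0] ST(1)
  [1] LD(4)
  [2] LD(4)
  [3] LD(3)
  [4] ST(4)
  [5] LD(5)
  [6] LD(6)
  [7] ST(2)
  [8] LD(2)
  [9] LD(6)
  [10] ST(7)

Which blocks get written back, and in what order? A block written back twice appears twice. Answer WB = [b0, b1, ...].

  0 | W B1 → L1 miss [D]
  1 | R B4 → L0 miss [-]
  2 | R B4 → L0 hit [-]
  3 | R B3 → L3 miss [-]
  4 | W B4 → L0 hit [D]
  5 | R B5 → L1 miss wb→B1 [-]
  6 | R B6 → L2 miss [-]
  7 | W B2 → L2 miss [D]
  8 | R B2 → L2 hit [D]
  9 | R B6 → L2 miss wb→B2 [-]
  10 | W B7 → L3 miss [D]

WB = [1, 2]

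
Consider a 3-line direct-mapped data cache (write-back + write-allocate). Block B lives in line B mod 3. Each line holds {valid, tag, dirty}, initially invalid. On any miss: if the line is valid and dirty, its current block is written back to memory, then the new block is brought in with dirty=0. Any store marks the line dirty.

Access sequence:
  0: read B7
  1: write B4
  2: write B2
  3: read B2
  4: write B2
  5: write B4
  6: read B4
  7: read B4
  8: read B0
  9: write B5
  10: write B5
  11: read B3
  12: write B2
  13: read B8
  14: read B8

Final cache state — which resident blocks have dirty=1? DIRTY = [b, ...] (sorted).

0: R B7 -> L1 miss  d=-]
1: W B4 -> L1 miss  d=D]
2: W B2 -> L2 miss  d=D]
3: R B2 -> L2 hit  d=D]
4: W B2 -> L2 hit  d=D]
5: W B4 -> L1 hit  d=D]
6: R B4 -> L1 hit  d=D]
7: R B4 -> L1 hit  d=D]
8: R B0 -> L0 miss  d=-]
9: W B5 -> L2 miss wb->B2  d=D]
10: W B5 -> L2 hit  d=D]
11: R B3 -> L0 miss  d=-]
12: W B2 -> L2 miss wb->B5  d=D]
13: R B8 -> L2 miss wb->B2  d=-]
14: R B8 -> L2 hit  d=-]

DIRTY = [4]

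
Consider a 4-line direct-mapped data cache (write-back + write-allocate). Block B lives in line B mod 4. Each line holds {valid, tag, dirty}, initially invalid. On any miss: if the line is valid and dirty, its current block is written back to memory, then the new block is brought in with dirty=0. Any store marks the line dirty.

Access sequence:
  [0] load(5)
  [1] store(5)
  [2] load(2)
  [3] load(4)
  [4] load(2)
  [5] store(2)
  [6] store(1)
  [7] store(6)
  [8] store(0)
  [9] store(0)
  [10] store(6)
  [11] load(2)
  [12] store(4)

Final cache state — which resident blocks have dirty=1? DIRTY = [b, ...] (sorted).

DIRTY = [1, 4]

0: R B5 → L1 miss [-]
1: W B5 → L1 hit [D]
2: R B2 → L2 miss [-]
3: R B4 → L0 miss [-]
4: R B2 → L2 hit [-]
5: W B2 → L2 hit [D]
6: W B1 → L1 miss wb→B5 [D]
7: W B6 → L2 miss wb→B2 [D]
8: W B0 → L0 miss [D]
9: W B0 → L0 hit [D]
10: W B6 → L2 hit [D]
11: R B2 → L2 miss wb→B6 [-]
12: W B4 → L0 miss wb→B0 [D]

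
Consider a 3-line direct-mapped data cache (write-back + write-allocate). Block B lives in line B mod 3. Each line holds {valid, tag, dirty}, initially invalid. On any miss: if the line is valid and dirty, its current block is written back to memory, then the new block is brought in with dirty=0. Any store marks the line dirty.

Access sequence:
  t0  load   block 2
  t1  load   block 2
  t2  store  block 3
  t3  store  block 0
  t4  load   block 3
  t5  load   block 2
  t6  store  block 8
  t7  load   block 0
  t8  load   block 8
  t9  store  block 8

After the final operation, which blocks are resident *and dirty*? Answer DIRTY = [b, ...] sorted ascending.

DIRTY = [8]

0: R B2 -> L2 miss  d=-]
1: R B2 -> L2 hit  d=-]
2: W B3 -> L0 miss  d=D]
3: W B0 -> L0 miss wb->B3  d=D]
4: R B3 -> L0 miss wb->B0  d=-]
5: R B2 -> L2 hit  d=-]
6: W B8 -> L2 miss  d=D]
7: R B0 -> L0 miss  d=-]
8: R B8 -> L2 hit  d=D]
9: W B8 -> L2 hit  d=D]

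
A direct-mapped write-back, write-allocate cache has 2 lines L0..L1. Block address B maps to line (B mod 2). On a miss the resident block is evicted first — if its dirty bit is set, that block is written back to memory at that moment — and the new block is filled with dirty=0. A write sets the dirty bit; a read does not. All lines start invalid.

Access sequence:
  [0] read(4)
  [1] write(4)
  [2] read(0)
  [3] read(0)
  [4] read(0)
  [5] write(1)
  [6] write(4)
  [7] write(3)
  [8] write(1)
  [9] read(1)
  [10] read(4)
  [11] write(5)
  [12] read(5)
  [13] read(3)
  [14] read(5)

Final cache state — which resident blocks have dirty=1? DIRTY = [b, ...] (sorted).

  0 | R B4 → L0 miss [-]
  1 | W B4 → L0 hit [D]
  2 | R B0 → L0 miss wb→B4 [-]
  3 | R B0 → L0 hit [-]
  4 | R B0 → L0 hit [-]
  5 | W B1 → L1 miss [D]
  6 | W B4 → L0 miss [D]
  7 | W B3 → L1 miss wb→B1 [D]
  8 | W B1 → L1 miss wb→B3 [D]
  9 | R B1 → L1 hit [D]
  10 | R B4 → L0 hit [D]
  11 | W B5 → L1 miss wb→B1 [D]
  12 | R B5 → L1 hit [D]
  13 | R B3 → L1 miss wb→B5 [-]
  14 | R B5 → L1 miss [-]

DIRTY = [4]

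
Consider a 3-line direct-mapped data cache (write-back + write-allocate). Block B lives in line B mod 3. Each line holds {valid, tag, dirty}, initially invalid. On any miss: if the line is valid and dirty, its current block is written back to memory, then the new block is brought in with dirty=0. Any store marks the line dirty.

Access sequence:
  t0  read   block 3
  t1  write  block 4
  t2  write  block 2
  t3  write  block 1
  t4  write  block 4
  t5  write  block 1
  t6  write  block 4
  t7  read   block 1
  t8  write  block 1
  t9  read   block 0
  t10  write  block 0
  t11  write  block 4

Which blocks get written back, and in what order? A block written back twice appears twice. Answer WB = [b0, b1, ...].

WB = [4, 1, 4, 1, 4, 1]

0: R B3 → L0 miss [-]
1: W B4 → L1 miss [D]
2: W B2 → L2 miss [D]
3: W B1 → L1 miss wb→B4 [D]
4: W B4 → L1 miss wb→B1 [D]
5: W B1 → L1 miss wb→B4 [D]
6: W B4 → L1 miss wb→B1 [D]
7: R B1 → L1 miss wb→B4 [-]
8: W B1 → L1 hit [D]
9: R B0 → L0 miss [-]
10: W B0 → L0 hit [D]
11: W B4 → L1 miss wb→B1 [D]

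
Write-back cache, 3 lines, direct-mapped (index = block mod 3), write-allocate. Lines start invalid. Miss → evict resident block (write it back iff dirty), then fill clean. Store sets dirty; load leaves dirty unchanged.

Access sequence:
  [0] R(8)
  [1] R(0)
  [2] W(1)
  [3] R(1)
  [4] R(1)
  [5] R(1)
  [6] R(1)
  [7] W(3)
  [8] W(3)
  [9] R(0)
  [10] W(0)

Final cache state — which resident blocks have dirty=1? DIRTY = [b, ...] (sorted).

DIRTY = [0, 1]

0: R B8 -> L2 miss  d=-]
1: R B0 -> L0 miss  d=-]
2: W B1 -> L1 miss  d=D]
3: R B1 -> L1 hit  d=D]
4: R B1 -> L1 hit  d=D]
5: R B1 -> L1 hit  d=D]
6: R B1 -> L1 hit  d=D]
7: W B3 -> L0 miss  d=D]
8: W B3 -> L0 hit  d=D]
9: R B0 -> L0 miss wb->B3  d=-]
10: W B0 -> L0 hit  d=D]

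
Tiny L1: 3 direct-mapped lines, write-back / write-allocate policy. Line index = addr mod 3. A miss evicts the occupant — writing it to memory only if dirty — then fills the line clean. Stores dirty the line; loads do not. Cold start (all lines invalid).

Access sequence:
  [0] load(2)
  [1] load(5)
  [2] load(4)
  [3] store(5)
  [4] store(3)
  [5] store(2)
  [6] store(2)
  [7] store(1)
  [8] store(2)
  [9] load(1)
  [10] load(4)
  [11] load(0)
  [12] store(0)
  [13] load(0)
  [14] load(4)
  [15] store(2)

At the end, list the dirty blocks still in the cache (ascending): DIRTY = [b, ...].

0: R B2 → L2 miss [-]
1: R B5 → L2 miss [-]
2: R B4 → L1 miss [-]
3: W B5 → L2 hit [D]
4: W B3 → L0 miss [D]
5: W B2 → L2 miss wb→B5 [D]
6: W B2 → L2 hit [D]
7: W B1 → L1 miss [D]
8: W B2 → L2 hit [D]
9: R B1 → L1 hit [D]
10: R B4 → L1 miss wb→B1 [-]
11: R B0 → L0 miss wb→B3 [-]
12: W B0 → L0 hit [D]
13: R B0 → L0 hit [D]
14: R B4 → L1 hit [-]
15: W B2 → L2 hit [D]

DIRTY = [0, 2]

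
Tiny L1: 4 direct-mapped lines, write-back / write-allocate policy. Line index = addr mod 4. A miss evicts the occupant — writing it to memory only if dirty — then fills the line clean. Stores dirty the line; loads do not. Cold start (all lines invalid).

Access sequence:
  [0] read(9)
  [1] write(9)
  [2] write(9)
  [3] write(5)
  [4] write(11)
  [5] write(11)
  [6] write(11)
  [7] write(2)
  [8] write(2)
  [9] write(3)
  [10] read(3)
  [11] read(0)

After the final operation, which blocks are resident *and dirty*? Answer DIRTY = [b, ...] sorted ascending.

DIRTY = [2, 3, 5]

  0 | R B9 → L1 miss [-]
  1 | W B9 → L1 hit [D]
  2 | W B9 → L1 hit [D]
  3 | W B5 → L1 miss wb→B9 [D]
  4 | W B11 → L3 miss [D]
  5 | W B11 → L3 hit [D]
  6 | W B11 → L3 hit [D]
  7 | W B2 → L2 miss [D]
  8 | W B2 → L2 hit [D]
  9 | W B3 → L3 miss wb→B11 [D]
  10 | R B3 → L3 hit [D]
  11 | R B0 → L0 miss [-]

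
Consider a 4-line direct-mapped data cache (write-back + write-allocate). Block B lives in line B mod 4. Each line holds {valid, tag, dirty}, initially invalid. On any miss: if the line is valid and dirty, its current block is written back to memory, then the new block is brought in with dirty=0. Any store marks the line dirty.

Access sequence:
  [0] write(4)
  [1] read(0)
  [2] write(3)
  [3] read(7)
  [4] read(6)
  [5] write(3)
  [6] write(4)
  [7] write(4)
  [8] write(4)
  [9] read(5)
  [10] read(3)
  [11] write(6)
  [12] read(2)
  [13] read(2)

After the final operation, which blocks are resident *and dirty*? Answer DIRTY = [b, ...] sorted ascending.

DIRTY = [3, 4]

  0 | W B4 → L0 miss [D]
  1 | R B0 → L0 miss wb→B4 [-]
  2 | W B3 → L3 miss [D]
  3 | R B7 → L3 miss wb→B3 [-]
  4 | R B6 → L2 miss [-]
  5 | W B3 → L3 miss [D]
  6 | W B4 → L0 miss [D]
  7 | W B4 → L0 hit [D]
  8 | W B4 → L0 hit [D]
  9 | R B5 → L1 miss [-]
  10 | R B3 → L3 hit [D]
  11 | W B6 → L2 hit [D]
  12 | R B2 → L2 miss wb→B6 [-]
  13 | R B2 → L2 hit [-]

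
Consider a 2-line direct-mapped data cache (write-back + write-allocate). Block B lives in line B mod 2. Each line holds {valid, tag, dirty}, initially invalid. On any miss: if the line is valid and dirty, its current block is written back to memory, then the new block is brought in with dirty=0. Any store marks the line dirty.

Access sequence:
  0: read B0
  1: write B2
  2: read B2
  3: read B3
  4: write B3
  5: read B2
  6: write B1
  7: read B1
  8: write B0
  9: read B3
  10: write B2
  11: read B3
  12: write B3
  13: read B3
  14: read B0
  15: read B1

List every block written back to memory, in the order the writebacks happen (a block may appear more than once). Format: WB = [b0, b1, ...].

0: R B0 -> L0 miss  d=-]
1: W B2 -> L0 miss  d=D]
2: R B2 -> L0 hit  d=D]
3: R B3 -> L1 miss  d=-]
4: W B3 -> L1 hit  d=D]
5: R B2 -> L0 hit  d=D]
6: W B1 -> L1 miss wb->B3  d=D]
7: R B1 -> L1 hit  d=D]
8: W B0 -> L0 miss wb->B2  d=D]
9: R B3 -> L1 miss wb->B1  d=-]
10: W B2 -> L0 miss wb->B0  d=D]
11: R B3 -> L1 hit  d=-]
12: W B3 -> L1 hit  d=D]
13: R B3 -> L1 hit  d=D]
14: R B0 -> L0 miss wb->B2  d=-]
15: R B1 -> L1 miss wb->B3  d=-]

WB = [3, 2, 1, 0, 2, 3]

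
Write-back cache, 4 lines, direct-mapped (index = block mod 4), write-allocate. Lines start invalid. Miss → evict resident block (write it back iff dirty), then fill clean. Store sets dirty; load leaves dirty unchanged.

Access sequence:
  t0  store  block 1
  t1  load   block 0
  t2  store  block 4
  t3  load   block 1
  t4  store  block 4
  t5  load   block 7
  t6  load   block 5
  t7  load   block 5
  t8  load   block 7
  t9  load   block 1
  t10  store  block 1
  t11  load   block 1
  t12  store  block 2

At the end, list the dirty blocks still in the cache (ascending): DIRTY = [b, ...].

  0 | W B1 → L1 miss [D]
  1 | R B0 → L0 miss [-]
  2 | W B4 → L0 miss [D]
  3 | R B1 → L1 hit [D]
  4 | W B4 → L0 hit [D]
  5 | R B7 → L3 miss [-]
  6 | R B5 → L1 miss wb→B1 [-]
  7 | R B5 → L1 hit [-]
  8 | R B7 → L3 hit [-]
  9 | R B1 → L1 miss [-]
  10 | W B1 → L1 hit [D]
  11 | R B1 → L1 hit [D]
  12 | W B2 → L2 miss [D]

DIRTY = [1, 2, 4]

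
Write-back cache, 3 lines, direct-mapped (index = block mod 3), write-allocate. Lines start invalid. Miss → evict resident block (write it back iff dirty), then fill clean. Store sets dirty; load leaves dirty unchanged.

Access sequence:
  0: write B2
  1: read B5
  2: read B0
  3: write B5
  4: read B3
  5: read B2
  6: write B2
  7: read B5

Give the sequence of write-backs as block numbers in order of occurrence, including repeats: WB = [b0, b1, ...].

WB = [2, 5, 2]

0: W B2 -> L2 miss  d=D]
1: R B5 -> L2 miss wb->B2  d=-]
2: R B0 -> L0 miss  d=-]
3: W B5 -> L2 hit  d=D]
4: R B3 -> L0 miss  d=-]
5: R B2 -> L2 miss wb->B5  d=-]
6: W B2 -> L2 hit  d=D]
7: R B5 -> L2 miss wb->B2  d=-]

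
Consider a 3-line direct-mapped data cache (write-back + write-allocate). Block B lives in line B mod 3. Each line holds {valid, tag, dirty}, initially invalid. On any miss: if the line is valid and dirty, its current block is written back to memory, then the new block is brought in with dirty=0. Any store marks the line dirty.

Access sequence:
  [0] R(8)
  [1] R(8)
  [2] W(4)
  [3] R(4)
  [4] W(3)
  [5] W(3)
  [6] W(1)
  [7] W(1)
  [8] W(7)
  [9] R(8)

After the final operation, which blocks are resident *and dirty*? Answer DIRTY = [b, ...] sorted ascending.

0: R B8 -> L2 miss  d=-]
1: R B8 -> L2 hit  d=-]
2: W B4 -> L1 miss  d=D]
3: R B4 -> L1 hit  d=D]
4: W B3 -> L0 miss  d=D]
5: W B3 -> L0 hit  d=D]
6: W B1 -> L1 miss wb->B4  d=D]
7: W B1 -> L1 hit  d=D]
8: W B7 -> L1 miss wb->B1  d=D]
9: R B8 -> L2 hit  d=-]

DIRTY = [3, 7]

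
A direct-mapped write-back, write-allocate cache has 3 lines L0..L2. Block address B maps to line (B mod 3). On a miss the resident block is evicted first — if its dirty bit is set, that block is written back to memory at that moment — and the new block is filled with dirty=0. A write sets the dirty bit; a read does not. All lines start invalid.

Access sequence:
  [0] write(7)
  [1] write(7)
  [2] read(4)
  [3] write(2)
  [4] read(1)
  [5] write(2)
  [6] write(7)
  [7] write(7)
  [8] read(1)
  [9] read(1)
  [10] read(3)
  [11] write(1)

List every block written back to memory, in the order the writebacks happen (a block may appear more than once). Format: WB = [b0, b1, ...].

  0 | W B7 → L1 miss [D]
  1 | W B7 → L1 hit [D]
  2 | R B4 → L1 miss wb→B7 [-]
  3 | W B2 → L2 miss [D]
  4 | R B1 → L1 miss [-]
  5 | W B2 → L2 hit [D]
  6 | W B7 → L1 miss [D]
  7 | W B7 → L1 hit [D]
  8 | R B1 → L1 miss wb→B7 [-]
  9 | R B1 → L1 hit [-]
  10 | R B3 → L0 miss [-]
  11 | W B1 → L1 hit [D]

WB = [7, 7]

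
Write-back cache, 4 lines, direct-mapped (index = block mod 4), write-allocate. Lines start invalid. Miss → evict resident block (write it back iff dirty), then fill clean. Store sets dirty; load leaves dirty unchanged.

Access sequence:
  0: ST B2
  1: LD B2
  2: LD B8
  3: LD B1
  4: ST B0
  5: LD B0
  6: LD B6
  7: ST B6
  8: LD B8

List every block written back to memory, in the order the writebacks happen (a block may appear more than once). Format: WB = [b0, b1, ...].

WB = [2, 0]

  0 | W B2 → L2 miss [D]
  1 | R B2 → L2 hit [D]
  2 | R B8 → L0 miss [-]
  3 | R B1 → L1 miss [-]
  4 | W B0 → L0 miss [D]
  5 | R B0 → L0 hit [D]
  6 | R B6 → L2 miss wb→B2 [-]
  7 | W B6 → L2 hit [D]
  8 | R B8 → L0 miss wb→B0 [-]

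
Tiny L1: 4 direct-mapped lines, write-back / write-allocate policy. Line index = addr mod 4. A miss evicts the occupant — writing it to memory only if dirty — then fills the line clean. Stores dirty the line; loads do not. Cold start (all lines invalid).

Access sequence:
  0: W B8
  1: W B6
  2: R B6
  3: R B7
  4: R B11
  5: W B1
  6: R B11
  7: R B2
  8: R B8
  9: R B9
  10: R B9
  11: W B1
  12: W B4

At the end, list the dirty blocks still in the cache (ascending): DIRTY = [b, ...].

DIRTY = [1, 4]

0: W B8 → L0 miss [D]
1: W B6 → L2 miss [D]
2: R B6 → L2 hit [D]
3: R B7 → L3 miss [-]
4: R B11 → L3 miss [-]
5: W B1 → L1 miss [D]
6: R B11 → L3 hit [-]
7: R B2 → L2 miss wb→B6 [-]
8: R B8 → L0 hit [D]
9: R B9 → L1 miss wb→B1 [-]
10: R B9 → L1 hit [-]
11: W B1 → L1 miss [D]
12: W B4 → L0 miss wb→B8 [D]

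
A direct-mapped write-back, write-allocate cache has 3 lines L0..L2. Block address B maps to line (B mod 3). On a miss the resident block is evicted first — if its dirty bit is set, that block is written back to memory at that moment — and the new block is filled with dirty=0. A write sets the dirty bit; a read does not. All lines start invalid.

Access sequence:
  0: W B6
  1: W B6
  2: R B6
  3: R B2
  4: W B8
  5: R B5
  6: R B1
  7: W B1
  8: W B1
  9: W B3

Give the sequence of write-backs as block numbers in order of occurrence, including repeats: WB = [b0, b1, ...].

WB = [8, 6]

0: W B6 → L0 miss [D]
1: W B6 → L0 hit [D]
2: R B6 → L0 hit [D]
3: R B2 → L2 miss [-]
4: W B8 → L2 miss [D]
5: R B5 → L2 miss wb→B8 [-]
6: R B1 → L1 miss [-]
7: W B1 → L1 hit [D]
8: W B1 → L1 hit [D]
9: W B3 → L0 miss wb→B6 [D]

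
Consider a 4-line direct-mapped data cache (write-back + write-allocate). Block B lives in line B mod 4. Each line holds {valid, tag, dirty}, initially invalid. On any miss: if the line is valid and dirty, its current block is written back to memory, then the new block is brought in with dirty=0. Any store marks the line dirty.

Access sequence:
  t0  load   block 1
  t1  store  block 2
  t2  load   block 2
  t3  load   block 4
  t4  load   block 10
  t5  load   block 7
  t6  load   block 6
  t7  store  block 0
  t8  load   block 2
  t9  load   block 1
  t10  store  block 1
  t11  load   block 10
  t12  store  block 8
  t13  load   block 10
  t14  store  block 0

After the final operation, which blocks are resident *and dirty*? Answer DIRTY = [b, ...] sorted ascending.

0: R B1 -> L1 miss  d=-]
1: W B2 -> L2 miss  d=D]
2: R B2 -> L2 hit  d=D]
3: R B4 -> L0 miss  d=-]
4: R B10 -> L2 miss wb->B2  d=-]
5: R B7 -> L3 miss  d=-]
6: R B6 -> L2 miss  d=-]
7: W B0 -> L0 miss  d=D]
8: R B2 -> L2 miss  d=-]
9: R B1 -> L1 hit  d=-]
10: W B1 -> L1 hit  d=D]
11: R B10 -> L2 miss  d=-]
12: W B8 -> L0 miss wb->B0  d=D]
13: R B10 -> L2 hit  d=-]
14: W B0 -> L0 miss wb->B8  d=D]

DIRTY = [0, 1]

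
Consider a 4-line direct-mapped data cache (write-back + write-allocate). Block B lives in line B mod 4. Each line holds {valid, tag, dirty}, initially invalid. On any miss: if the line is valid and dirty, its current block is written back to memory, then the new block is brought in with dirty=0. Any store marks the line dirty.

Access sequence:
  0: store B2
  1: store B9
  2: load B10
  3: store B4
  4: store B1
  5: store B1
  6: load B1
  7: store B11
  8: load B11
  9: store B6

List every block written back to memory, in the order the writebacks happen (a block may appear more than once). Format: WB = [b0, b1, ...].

0: W B2 -> L2 miss  d=D]
1: W B9 -> L1 miss  d=D]
2: R B10 -> L2 miss wb->B2  d=-]
3: W B4 -> L0 miss  d=D]
4: W B1 -> L1 miss wb->B9  d=D]
5: W B1 -> L1 hit  d=D]
6: R B1 -> L1 hit  d=D]
7: W B11 -> L3 miss  d=D]
8: R B11 -> L3 hit  d=D]
9: W B6 -> L2 miss  d=D]

WB = [2, 9]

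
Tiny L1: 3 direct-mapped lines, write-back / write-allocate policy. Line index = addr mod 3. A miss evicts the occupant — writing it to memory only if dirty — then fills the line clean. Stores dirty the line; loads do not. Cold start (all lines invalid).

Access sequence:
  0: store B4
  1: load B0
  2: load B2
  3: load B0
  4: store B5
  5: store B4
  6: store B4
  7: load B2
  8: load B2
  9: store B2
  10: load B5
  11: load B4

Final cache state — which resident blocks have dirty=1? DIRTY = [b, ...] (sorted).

DIRTY = [4]

  0 | W B4 → L1 miss [D]
  1 | R B0 → L0 miss [-]
  2 | R B2 → L2 miss [-]
  3 | R B0 → L0 hit [-]
  4 | W B5 → L2 miss [D]
  5 | W B4 → L1 hit [D]
  6 | W B4 → L1 hit [D]
  7 | R B2 → L2 miss wb→B5 [-]
  8 | R B2 → L2 hit [-]
  9 | W B2 → L2 hit [D]
  10 | R B5 → L2 miss wb→B2 [-]
  11 | R B4 → L1 hit [D]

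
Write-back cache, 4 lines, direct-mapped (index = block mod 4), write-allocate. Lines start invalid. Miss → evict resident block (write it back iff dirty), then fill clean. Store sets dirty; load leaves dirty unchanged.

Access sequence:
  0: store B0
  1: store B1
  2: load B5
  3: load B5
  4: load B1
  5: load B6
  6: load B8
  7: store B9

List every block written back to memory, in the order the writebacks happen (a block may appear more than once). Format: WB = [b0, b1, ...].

WB = [1, 0]

0: W B0 → L0 miss [D]
1: W B1 → L1 miss [D]
2: R B5 → L1 miss wb→B1 [-]
3: R B5 → L1 hit [-]
4: R B1 → L1 miss [-]
5: R B6 → L2 miss [-]
6: R B8 → L0 miss wb→B0 [-]
7: W B9 → L1 miss [D]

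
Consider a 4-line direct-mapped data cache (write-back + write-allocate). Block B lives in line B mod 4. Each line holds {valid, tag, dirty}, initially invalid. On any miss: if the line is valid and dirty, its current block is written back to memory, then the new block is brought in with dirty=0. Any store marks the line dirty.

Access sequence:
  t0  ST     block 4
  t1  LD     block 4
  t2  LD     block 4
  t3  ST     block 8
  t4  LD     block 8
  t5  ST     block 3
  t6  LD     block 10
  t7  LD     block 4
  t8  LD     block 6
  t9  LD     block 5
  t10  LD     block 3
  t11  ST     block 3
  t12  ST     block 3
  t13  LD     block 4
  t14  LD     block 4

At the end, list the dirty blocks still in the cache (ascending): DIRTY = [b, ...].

DIRTY = [3]

  0 | W B4 → L0 miss [D]
  1 | R B4 → L0 hit [D]
  2 | R B4 → L0 hit [D]
  3 | W B8 → L0 miss wb→B4 [D]
  4 | R B8 → L0 hit [D]
  5 | W B3 → L3 miss [D]
  6 | R B10 → L2 miss [-]
  7 | R B4 → L0 miss wb→B8 [-]
  8 | R B6 → L2 miss [-]
  9 | R B5 → L1 miss [-]
  10 | R B3 → L3 hit [D]
  11 | W B3 → L3 hit [D]
  12 | W B3 → L3 hit [D]
  13 | R B4 → L0 hit [-]
  14 | R B4 → L0 hit [-]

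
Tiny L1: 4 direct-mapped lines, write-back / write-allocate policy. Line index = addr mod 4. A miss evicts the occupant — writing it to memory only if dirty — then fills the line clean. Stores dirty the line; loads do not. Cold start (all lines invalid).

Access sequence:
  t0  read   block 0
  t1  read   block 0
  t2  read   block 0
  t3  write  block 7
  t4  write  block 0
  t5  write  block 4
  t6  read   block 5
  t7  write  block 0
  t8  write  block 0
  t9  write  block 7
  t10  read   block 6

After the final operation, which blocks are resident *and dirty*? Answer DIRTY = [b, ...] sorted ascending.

0: R B0 -> L0 miss  d=-]
1: R B0 -> L0 hit  d=-]
2: R B0 -> L0 hit  d=-]
3: W B7 -> L3 miss  d=D]
4: W B0 -> L0 hit  d=D]
5: W B4 -> L0 miss wb->B0  d=D]
6: R B5 -> L1 miss  d=-]
7: W B0 -> L0 miss wb->B4  d=D]
8: W B0 -> L0 hit  d=D]
9: W B7 -> L3 hit  d=D]
10: R B6 -> L2 miss  d=-]

DIRTY = [0, 7]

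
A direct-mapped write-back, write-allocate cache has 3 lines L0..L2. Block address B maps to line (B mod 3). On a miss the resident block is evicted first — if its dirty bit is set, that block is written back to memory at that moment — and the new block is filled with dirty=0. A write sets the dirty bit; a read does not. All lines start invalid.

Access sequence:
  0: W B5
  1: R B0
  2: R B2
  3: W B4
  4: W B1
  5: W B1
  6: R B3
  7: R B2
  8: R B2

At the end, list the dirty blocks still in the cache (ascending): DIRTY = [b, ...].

0: W B5 → L2 miss [D]
1: R B0 → L0 miss [-]
2: R B2 → L2 miss wb→B5 [-]
3: W B4 → L1 miss [D]
4: W B1 → L1 miss wb→B4 [D]
5: W B1 → L1 hit [D]
6: R B3 → L0 miss [-]
7: R B2 → L2 hit [-]
8: R B2 → L2 hit [-]

DIRTY = [1]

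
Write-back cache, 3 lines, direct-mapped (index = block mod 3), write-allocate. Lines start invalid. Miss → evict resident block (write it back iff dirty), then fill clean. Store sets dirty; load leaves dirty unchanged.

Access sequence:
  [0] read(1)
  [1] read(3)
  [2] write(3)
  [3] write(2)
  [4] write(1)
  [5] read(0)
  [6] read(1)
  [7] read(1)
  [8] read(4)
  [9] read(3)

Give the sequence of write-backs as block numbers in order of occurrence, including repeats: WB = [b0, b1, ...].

  0 | R B1 → L1 miss [-]
  1 | R B3 → L0 miss [-]
  2 | W B3 → L0 hit [D]
  3 | W B2 → L2 miss [D]
  4 | W B1 → L1 hit [D]
  5 | R B0 → L0 miss wb→B3 [-]
  6 | R B1 → L1 hit [D]
  7 | R B1 → L1 hit [D]
  8 | R B4 → L1 miss wb→B1 [-]
  9 | R B3 → L0 miss [-]

WB = [3, 1]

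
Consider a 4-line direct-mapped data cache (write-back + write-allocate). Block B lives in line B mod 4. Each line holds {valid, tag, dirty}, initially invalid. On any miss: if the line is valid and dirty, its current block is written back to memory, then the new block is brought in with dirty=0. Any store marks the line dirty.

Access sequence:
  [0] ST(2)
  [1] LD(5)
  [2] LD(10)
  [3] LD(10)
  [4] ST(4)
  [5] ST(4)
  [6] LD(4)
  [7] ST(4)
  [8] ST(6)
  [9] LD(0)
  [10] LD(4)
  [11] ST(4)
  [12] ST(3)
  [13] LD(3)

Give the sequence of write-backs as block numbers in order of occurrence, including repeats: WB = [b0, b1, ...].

  0 | W B2 → L2 miss [D]
  1 | R B5 → L1 miss [-]
  2 | R B10 → L2 miss wb→B2 [-]
  3 | R B10 → L2 hit [-]
  4 | W B4 → L0 miss [D]
  5 | W B4 → L0 hit [D]
  6 | R B4 → L0 hit [D]
  7 | W B4 → L0 hit [D]
  8 | W B6 → L2 miss [D]
  9 | R B0 → L0 miss wb→B4 [-]
  10 | R B4 → L0 miss [-]
  11 | W B4 → L0 hit [D]
  12 | W B3 → L3 miss [D]
  13 | R B3 → L3 hit [D]

WB = [2, 4]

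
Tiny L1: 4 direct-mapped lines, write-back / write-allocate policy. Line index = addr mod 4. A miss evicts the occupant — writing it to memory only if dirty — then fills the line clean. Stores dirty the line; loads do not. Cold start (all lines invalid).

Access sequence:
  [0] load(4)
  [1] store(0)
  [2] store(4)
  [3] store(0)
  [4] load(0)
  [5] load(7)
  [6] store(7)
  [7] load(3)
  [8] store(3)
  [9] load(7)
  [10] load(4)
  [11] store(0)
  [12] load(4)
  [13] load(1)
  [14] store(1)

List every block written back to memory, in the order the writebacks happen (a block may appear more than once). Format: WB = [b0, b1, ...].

0: R B4 → L0 miss [-]
1: W B0 → L0 miss [D]
2: W B4 → L0 miss wb→B0 [D]
3: W B0 → L0 miss wb→B4 [D]
4: R B0 → L0 hit [D]
5: R B7 → L3 miss [-]
6: W B7 → L3 hit [D]
7: R B3 → L3 miss wb→B7 [-]
8: W B3 → L3 hit [D]
9: R B7 → L3 miss wb→B3 [-]
10: R B4 → L0 miss wb→B0 [-]
11: W B0 → L0 miss [D]
12: R B4 → L0 miss wb→B0 [-]
13: R B1 → L1 miss [-]
14: W B1 → L1 hit [D]

WB = [0, 4, 7, 3, 0, 0]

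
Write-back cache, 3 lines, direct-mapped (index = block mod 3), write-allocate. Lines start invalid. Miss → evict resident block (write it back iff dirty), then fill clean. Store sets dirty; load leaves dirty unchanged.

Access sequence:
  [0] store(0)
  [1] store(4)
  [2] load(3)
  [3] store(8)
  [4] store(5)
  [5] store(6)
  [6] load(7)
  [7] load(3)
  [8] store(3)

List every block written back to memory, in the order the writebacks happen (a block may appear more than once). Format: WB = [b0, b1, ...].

  0 | W B0 → L0 miss [D]
  1 | W B4 → L1 miss [D]
  2 | R B3 → L0 miss wb→B0 [-]
  3 | W B8 → L2 miss [D]
  4 | W B5 → L2 miss wb→B8 [D]
  5 | W B6 → L0 miss [D]
  6 | R B7 → L1 miss wb→B4 [-]
  7 | R B3 → L0 miss wb→B6 [-]
  8 | W B3 → L0 hit [D]

WB = [0, 8, 4, 6]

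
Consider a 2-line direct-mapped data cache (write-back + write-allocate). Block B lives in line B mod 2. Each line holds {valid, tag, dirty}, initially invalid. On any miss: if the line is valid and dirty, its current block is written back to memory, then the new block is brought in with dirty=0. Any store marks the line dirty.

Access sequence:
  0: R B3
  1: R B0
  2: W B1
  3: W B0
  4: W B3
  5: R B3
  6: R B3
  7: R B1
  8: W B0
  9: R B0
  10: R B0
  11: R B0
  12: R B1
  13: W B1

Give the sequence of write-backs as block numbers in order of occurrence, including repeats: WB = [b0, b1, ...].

  0 | R B3 → L1 miss [-]
  1 | R B0 → L0 miss [-]
  2 | W B1 → L1 miss [D]
  3 | W B0 → L0 hit [D]
  4 | W B3 → L1 miss wb→B1 [D]
  5 | R B3 → L1 hit [D]
  6 | R B3 → L1 hit [D]
  7 | R B1 → L1 miss wb→B3 [-]
  8 | W B0 → L0 hit [D]
  9 | R B0 → L0 hit [D]
  10 | R B0 → L0 hit [D]
  11 | R B0 → L0 hit [D]
  12 | R B1 → L1 hit [-]
  13 | W B1 → L1 hit [D]

WB = [1, 3]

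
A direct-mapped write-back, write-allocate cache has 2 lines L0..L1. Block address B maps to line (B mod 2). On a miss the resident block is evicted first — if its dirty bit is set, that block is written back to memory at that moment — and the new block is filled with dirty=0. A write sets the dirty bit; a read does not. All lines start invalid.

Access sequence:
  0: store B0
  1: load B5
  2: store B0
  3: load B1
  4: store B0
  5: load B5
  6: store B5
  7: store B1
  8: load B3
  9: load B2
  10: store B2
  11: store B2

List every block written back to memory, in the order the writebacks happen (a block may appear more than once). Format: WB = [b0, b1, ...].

WB = [5, 1, 0]

0: W B0 → L0 miss [D]
1: R B5 → L1 miss [-]
2: W B0 → L0 hit [D]
3: R B1 → L1 miss [-]
4: W B0 → L0 hit [D]
5: R B5 → L1 miss [-]
6: W B5 → L1 hit [D]
7: W B1 → L1 miss wb→B5 [D]
8: R B3 → L1 miss wb→B1 [-]
9: R B2 → L0 miss wb→B0 [-]
10: W B2 → L0 hit [D]
11: W B2 → L0 hit [D]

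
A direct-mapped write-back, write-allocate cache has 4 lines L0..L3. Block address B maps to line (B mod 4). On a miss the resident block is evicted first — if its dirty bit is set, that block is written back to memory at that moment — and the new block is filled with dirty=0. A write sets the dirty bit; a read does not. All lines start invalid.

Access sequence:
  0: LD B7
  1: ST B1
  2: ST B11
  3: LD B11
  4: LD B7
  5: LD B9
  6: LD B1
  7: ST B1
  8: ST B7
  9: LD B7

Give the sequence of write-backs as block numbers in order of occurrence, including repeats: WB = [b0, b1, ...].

WB = [11, 1]

  0 | R B7 → L3 miss [-]
  1 | W B1 → L1 miss [D]
  2 | W B11 → L3 miss [D]
  3 | R B11 → L3 hit [D]
  4 | R B7 → L3 miss wb→B11 [-]
  5 | R B9 → L1 miss wb→B1 [-]
  6 | R B1 → L1 miss [-]
  7 | W B1 → L1 hit [D]
  8 | W B7 → L3 hit [D]
  9 | R B7 → L3 hit [D]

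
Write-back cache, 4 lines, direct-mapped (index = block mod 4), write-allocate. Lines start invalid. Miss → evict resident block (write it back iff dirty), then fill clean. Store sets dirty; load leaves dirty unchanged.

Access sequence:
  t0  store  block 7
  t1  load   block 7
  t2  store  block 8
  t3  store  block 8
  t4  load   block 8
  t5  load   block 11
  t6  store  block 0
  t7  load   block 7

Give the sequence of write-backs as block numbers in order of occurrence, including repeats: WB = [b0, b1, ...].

  0 | W B7 → L3 miss [D]
  1 | R B7 → L3 hit [D]
  2 | W B8 → L0 miss [D]
  3 | W B8 → L0 hit [D]
  4 | R B8 → L0 hit [D]
  5 | R B11 → L3 miss wb→B7 [-]
  6 | W B0 → L0 miss wb→B8 [D]
  7 | R B7 → L3 miss [-]

WB = [7, 8]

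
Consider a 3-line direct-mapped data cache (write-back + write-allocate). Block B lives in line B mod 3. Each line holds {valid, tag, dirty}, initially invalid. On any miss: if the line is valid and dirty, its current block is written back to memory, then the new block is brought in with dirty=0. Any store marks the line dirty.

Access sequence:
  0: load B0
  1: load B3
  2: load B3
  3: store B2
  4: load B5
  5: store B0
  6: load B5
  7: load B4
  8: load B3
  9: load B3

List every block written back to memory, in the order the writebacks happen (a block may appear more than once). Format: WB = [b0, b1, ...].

WB = [2, 0]

  0 | R B0 → L0 miss [-]
  1 | R B3 → L0 miss [-]
  2 | R B3 → L0 hit [-]
  3 | W B2 → L2 miss [D]
  4 | R B5 → L2 miss wb→B2 [-]
  5 | W B0 → L0 miss [D]
  6 | R B5 → L2 hit [-]
  7 | R B4 → L1 miss [-]
  8 | R B3 → L0 miss wb→B0 [-]
  9 | R B3 → L0 hit [-]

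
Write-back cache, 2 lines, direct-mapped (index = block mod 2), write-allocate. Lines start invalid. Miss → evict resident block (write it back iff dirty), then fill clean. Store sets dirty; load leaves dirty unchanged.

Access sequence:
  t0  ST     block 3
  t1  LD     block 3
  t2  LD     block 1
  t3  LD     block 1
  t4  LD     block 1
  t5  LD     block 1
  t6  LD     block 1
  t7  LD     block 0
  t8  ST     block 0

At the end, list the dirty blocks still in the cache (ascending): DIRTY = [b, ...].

0: W B3 → L1 miss [D]
1: R B3 → L1 hit [D]
2: R B1 → L1 miss wb→B3 [-]
3: R B1 → L1 hit [-]
4: R B1 → L1 hit [-]
5: R B1 → L1 hit [-]
6: R B1 → L1 hit [-]
7: R B0 → L0 miss [-]
8: W B0 → L0 hit [D]

DIRTY = [0]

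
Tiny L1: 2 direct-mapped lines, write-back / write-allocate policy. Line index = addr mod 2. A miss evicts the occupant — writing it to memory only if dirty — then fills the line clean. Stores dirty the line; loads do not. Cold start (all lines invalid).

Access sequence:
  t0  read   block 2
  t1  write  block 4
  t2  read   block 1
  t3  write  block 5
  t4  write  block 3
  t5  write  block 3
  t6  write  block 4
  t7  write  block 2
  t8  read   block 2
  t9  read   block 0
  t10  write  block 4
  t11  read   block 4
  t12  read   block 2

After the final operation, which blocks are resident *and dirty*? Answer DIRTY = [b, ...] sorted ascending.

DIRTY = [3]

0: R B2 -> L0 miss  d=-]
1: W B4 -> L0 miss  d=D]
2: R B1 -> L1 miss  d=-]
3: W B5 -> L1 miss  d=D]
4: W B3 -> L1 miss wb->B5  d=D]
5: W B3 -> L1 hit  d=D]
6: W B4 -> L0 hit  d=D]
7: W B2 -> L0 miss wb->B4  d=D]
8: R B2 -> L0 hit  d=D]
9: R B0 -> L0 miss wb->B2  d=-]
10: W B4 -> L0 miss  d=D]
11: R B4 -> L0 hit  d=D]
12: R B2 -> L0 miss wb->B4  d=-]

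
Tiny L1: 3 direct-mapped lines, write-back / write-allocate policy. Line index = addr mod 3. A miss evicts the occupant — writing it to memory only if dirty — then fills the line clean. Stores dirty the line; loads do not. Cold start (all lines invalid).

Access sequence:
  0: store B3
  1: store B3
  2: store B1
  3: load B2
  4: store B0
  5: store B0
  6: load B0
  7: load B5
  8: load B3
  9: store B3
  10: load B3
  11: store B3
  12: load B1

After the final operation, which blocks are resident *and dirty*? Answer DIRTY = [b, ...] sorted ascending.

DIRTY = [1, 3]

  0 | W B3 → L0 miss [D]
  1 | W B3 → L0 hit [D]
  2 | W B1 → L1 miss [D]
  3 | R B2 → L2 miss [-]
  4 | W B0 → L0 miss wb→B3 [D]
  5 | W B0 → L0 hit [D]
  6 | R B0 → L0 hit [D]
  7 | R B5 → L2 miss [-]
  8 | R B3 → L0 miss wb→B0 [-]
  9 | W B3 → L0 hit [D]
  10 | R B3 → L0 hit [D]
  11 | W B3 → L0 hit [D]
  12 | R B1 → L1 hit [D]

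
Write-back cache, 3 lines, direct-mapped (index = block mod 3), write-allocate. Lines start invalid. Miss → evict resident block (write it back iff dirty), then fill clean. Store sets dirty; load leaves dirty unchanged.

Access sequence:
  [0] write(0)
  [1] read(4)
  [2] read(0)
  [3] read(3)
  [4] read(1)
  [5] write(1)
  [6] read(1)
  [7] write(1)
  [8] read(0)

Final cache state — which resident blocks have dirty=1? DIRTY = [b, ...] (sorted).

0: W B0 → L0 miss [D]
1: R B4 → L1 miss [-]
2: R B0 → L0 hit [D]
3: R B3 → L0 miss wb→B0 [-]
4: R B1 → L1 miss [-]
5: W B1 → L1 hit [D]
6: R B1 → L1 hit [D]
7: W B1 → L1 hit [D]
8: R B0 → L0 miss [-]

DIRTY = [1]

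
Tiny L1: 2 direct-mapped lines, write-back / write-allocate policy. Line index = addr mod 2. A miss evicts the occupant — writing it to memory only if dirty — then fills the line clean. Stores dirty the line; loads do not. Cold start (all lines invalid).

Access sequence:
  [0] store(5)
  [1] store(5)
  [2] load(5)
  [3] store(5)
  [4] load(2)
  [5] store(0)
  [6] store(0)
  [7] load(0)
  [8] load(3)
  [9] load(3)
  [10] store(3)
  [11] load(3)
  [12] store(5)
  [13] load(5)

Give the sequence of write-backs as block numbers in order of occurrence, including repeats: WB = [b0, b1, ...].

0: W B5 -> L1 miss  d=D]
1: W B5 -> L1 hit  d=D]
2: R B5 -> L1 hit  d=D]
3: W B5 -> L1 hit  d=D]
4: R B2 -> L0 miss  d=-]
5: W B0 -> L0 miss  d=D]
6: W B0 -> L0 hit  d=D]
7: R B0 -> L0 hit  d=D]
8: R B3 -> L1 miss wb->B5  d=-]
9: R B3 -> L1 hit  d=-]
10: W B3 -> L1 hit  d=D]
11: R B3 -> L1 hit  d=D]
12: W B5 -> L1 miss wb->B3  d=D]
13: R B5 -> L1 hit  d=D]

WB = [5, 3]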